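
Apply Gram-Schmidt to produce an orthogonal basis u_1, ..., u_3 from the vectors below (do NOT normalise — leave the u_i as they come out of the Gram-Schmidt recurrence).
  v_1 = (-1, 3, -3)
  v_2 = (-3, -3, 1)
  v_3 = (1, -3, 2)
Orthogonal basis:
  u_1 = (-1, 3, -3)
  u_2 = (-66/19, -30/19, -8/19)
  u_3 = (9/35, -3/7, -18/35)

Apply the Gram-Schmidt recurrence
  u_1 = v_1
  u_i = v_i − Σ_{j<i} ((v_i · u_j) / (u_j · u_j)) · u_j.

Step by step this gives:
  u_1 = (-1, 3, -3)
  u_2 = (-66/19, -30/19, -8/19)
  u_3 = (9/35, -3/7, -18/35)

Orthogonality check:
  u_2 · u_1 = 0 (should be 0)
  u_3 · u_1 = 0 (should be 0)
  u_3 · u_2 = 0 (should be 0)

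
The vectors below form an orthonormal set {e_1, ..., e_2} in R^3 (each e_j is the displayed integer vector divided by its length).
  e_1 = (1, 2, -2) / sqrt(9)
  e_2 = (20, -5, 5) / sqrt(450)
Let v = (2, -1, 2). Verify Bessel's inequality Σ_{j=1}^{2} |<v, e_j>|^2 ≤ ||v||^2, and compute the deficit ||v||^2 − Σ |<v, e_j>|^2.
Σ |<v, e_j>|^2 = 17/2; ||v||^2 = 9; deficit = 1/2

Write each e_j = u_j / sqrt(<u_j, u_j>) where u_j is the displayed integer vector. Then <v, e_j> = <v, u_j> / sqrt(<u_j, u_j>), so |<v, e_j>|^2 = <v, u_j>^2 / <u_j, u_j>.
Coefficients: <v, e_1> = -4/sqrt(9), <v, e_2> = 55/sqrt(450).
Square and sum: Σ |<v, e_j>|^2 = 17/2.
Compute ||v||^2 = v·v = 9.
Deficit = 9 − 17/2 = 1/2 ≥ 0, confirming Bessel's inequality. (The deficit equals ||v − Σ <v,e_j> e_j||^2, the squared distance from v to span{e_j}.)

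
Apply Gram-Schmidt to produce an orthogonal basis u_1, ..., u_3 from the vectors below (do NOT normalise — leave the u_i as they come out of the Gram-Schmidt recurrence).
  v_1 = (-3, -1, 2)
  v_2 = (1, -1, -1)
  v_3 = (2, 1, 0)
Orthogonal basis:
  u_1 = (-3, -1, 2)
  u_2 = (1/7, -9/7, -3/7)
  u_3 = (15/26, -5/26, 10/13)

Apply the Gram-Schmidt recurrence
  u_1 = v_1
  u_i = v_i − Σ_{j<i} ((v_i · u_j) / (u_j · u_j)) · u_j.

Step by step this gives:
  u_1 = (-3, -1, 2)
  u_2 = (1/7, -9/7, -3/7)
  u_3 = (15/26, -5/26, 10/13)

Orthogonality check:
  u_2 · u_1 = 0 (should be 0)
  u_3 · u_1 = 0 (should be 0)
  u_3 · u_2 = 0 (should be 0)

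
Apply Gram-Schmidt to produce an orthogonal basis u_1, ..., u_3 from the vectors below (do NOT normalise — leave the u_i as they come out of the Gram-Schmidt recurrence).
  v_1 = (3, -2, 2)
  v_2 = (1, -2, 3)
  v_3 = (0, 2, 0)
Orthogonal basis:
  u_1 = (3, -2, 2)
  u_2 = (-22/17, -8/17, 25/17)
  u_3 = (28/69, 98/69, 56/69)

Apply the Gram-Schmidt recurrence
  u_1 = v_1
  u_i = v_i − Σ_{j<i} ((v_i · u_j) / (u_j · u_j)) · u_j.

Step by step this gives:
  u_1 = (3, -2, 2)
  u_2 = (-22/17, -8/17, 25/17)
  u_3 = (28/69, 98/69, 56/69)

Orthogonality check:
  u_2 · u_1 = 0 (should be 0)
  u_3 · u_1 = 0 (should be 0)
  u_3 · u_2 = 0 (should be 0)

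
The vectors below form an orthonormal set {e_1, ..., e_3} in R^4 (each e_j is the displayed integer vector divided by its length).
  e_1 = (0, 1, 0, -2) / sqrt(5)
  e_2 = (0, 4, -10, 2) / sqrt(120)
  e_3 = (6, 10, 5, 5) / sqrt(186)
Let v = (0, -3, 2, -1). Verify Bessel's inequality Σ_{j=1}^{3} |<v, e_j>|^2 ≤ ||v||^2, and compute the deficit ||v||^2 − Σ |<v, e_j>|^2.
Σ |<v, e_j>|^2 = 409/31; ||v||^2 = 14; deficit = 25/31

Write each e_j = u_j / sqrt(<u_j, u_j>) where u_j is the displayed integer vector. Then <v, e_j> = <v, u_j> / sqrt(<u_j, u_j>), so |<v, e_j>|^2 = <v, u_j>^2 / <u_j, u_j>.
Coefficients: <v, e_1> = -1/sqrt(5), <v, e_2> = -34/sqrt(120), <v, e_3> = -25/sqrt(186).
Square and sum: Σ |<v, e_j>|^2 = 409/31.
Compute ||v||^2 = v·v = 14.
Deficit = 14 − 409/31 = 25/31 ≥ 0, confirming Bessel's inequality. (The deficit equals ||v − Σ <v,e_j> e_j||^2, the squared distance from v to span{e_j}.)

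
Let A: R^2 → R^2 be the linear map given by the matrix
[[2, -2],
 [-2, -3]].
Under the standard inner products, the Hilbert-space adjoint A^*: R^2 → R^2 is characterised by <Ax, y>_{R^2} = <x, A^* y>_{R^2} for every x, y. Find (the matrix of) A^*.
A^* = A^T =
[[2, -2],
 [-2, -3]]

For real matrices with standard dot products, the defining identity <Ax, y> = <x, A^* y> gives (Ax)^T y = x^T (A^*) y, i.e. x^T A^T y = x^T (A^*) y. Since this holds for all x, y, we must have A^* = A^T. Therefore
A^* =
[[2, -2],
 [-2, -3]].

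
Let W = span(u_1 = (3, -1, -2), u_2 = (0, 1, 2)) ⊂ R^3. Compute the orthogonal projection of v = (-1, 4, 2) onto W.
proj_W(v) = (-1, 8/5, 16/5)

Set up U = [u_1 | ... | u_2] ∈ R^(3×2). The projector onto W = col(U) is P = U (U^T U)^(-1) U^T.
Compute U^T U =
  [14, -5]
  [-5, 5],
and U^T v = (-11, 8).
Solve U^T U · c = U^T v for the coefficients: c = (-1/3, 19/15). The projection is proj_W(v) = U c.
Check: (v - proj_W(v)) · u_1 = 0  (should be 0).
Check: (v - proj_W(v)) · u_2 = 0  (should be 0).
Result: proj_W(v) = (-1, 8/5, 16/5).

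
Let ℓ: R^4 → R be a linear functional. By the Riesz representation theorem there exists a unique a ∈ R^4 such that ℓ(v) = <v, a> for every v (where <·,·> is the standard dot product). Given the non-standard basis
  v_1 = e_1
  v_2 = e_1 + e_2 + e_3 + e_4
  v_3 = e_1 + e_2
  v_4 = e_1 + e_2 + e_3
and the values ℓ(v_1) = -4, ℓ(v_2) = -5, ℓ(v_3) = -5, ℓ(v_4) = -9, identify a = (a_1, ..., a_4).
a = (-4, -1, -4, 4)

Write a = (a_1, ..., a_4) in the standard basis. For each basis vector v_i, ℓ(v_i) = <v_i, a> is a linear equation in the a_j's. Collect the n equations into a matrix system V a = ℓ, where row i of V is v_i (expressed in the standard basis). Since V is invertible (lower-triangular with 1s on the diagonal, up to permutation), solve by back-substitution:
  V =
[[1, 0, 0, 0],
 [1, 1, 1, 1],
 [1, 1, 0, 0],
 [1, 1, 1, 0]]
  V a = (-4, -5, -5, -9)
Solving gives a = (-4, -1, -4, 4).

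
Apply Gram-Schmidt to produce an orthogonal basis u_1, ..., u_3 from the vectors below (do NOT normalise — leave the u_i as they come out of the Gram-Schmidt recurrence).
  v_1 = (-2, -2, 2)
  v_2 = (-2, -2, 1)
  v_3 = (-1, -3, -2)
Orthogonal basis:
  u_1 = (-2, -2, 2)
  u_2 = (-1/3, -1/3, -2/3)
  u_3 = (1, -1, 0)

Apply the Gram-Schmidt recurrence
  u_1 = v_1
  u_i = v_i − Σ_{j<i} ((v_i · u_j) / (u_j · u_j)) · u_j.

Step by step this gives:
  u_1 = (-2, -2, 2)
  u_2 = (-1/3, -1/3, -2/3)
  u_3 = (1, -1, 0)

Orthogonality check:
  u_2 · u_1 = 0 (should be 0)
  u_3 · u_1 = 0 (should be 0)
  u_3 · u_2 = 0 (should be 0)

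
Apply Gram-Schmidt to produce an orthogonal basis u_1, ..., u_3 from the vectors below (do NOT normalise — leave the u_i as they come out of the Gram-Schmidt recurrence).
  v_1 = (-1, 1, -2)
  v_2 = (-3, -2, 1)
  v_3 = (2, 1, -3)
Orthogonal basis:
  u_1 = (-1, 1, -2)
  u_2 = (-19/6, -11/6, 2/3)
  u_3 = (42/83, -98/83, -70/83)

Apply the Gram-Schmidt recurrence
  u_1 = v_1
  u_i = v_i − Σ_{j<i} ((v_i · u_j) / (u_j · u_j)) · u_j.

Step by step this gives:
  u_1 = (-1, 1, -2)
  u_2 = (-19/6, -11/6, 2/3)
  u_3 = (42/83, -98/83, -70/83)

Orthogonality check:
  u_2 · u_1 = 0 (should be 0)
  u_3 · u_1 = 0 (should be 0)
  u_3 · u_2 = 0 (should be 0)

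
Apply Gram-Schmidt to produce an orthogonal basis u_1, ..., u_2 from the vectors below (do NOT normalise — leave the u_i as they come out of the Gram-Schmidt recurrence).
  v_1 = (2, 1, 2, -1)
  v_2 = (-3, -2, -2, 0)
Orthogonal basis:
  u_1 = (2, 1, 2, -1)
  u_2 = (-3/5, -4/5, 2/5, -6/5)

Apply the Gram-Schmidt recurrence
  u_1 = v_1
  u_i = v_i − Σ_{j<i} ((v_i · u_j) / (u_j · u_j)) · u_j.

Step by step this gives:
  u_1 = (2, 1, 2, -1)
  u_2 = (-3/5, -4/5, 2/5, -6/5)

Orthogonality check:
  u_2 · u_1 = 0 (should be 0)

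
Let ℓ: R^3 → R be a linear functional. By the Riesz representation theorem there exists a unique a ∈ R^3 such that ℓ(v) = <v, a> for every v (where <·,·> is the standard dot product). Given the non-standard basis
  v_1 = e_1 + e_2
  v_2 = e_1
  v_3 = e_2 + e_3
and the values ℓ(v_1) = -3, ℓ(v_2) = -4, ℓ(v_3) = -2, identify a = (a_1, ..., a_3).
a = (-4, 1, -3)

Write a = (a_1, ..., a_3) in the standard basis. For each basis vector v_i, ℓ(v_i) = <v_i, a> is a linear equation in the a_j's. Collect the n equations into a matrix system V a = ℓ, where row i of V is v_i (expressed in the standard basis). Since V is invertible (lower-triangular with 1s on the diagonal, up to permutation), solve by back-substitution:
  V =
[[1, 1, 0],
 [1, 0, 0],
 [0, 1, 1]]
  V a = (-3, -4, -2)
Solving gives a = (-4, 1, -3).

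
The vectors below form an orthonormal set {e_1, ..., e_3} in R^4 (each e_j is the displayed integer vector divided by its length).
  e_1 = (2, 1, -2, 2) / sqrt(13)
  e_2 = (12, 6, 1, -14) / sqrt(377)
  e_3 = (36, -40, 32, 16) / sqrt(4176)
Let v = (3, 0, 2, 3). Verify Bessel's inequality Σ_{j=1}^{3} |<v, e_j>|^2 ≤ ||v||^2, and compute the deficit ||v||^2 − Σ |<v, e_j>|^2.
Σ |<v, e_j>|^2 = 149/9; ||v||^2 = 22; deficit = 49/9

Write each e_j = u_j / sqrt(<u_j, u_j>) where u_j is the displayed integer vector. Then <v, e_j> = <v, u_j> / sqrt(<u_j, u_j>), so |<v, e_j>|^2 = <v, u_j>^2 / <u_j, u_j>.
Coefficients: <v, e_1> = 8/sqrt(13), <v, e_2> = -4/sqrt(377), <v, e_3> = 220/sqrt(4176).
Square and sum: Σ |<v, e_j>|^2 = 149/9.
Compute ||v||^2 = v·v = 22.
Deficit = 22 − 149/9 = 49/9 ≥ 0, confirming Bessel's inequality. (The deficit equals ||v − Σ <v,e_j> e_j||^2, the squared distance from v to span{e_j}.)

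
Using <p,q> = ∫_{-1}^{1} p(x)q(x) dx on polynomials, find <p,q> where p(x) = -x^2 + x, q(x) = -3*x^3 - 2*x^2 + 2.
<p,q> = -26/15

Expand the product: p(x)·q(x) = 3*x^5 - x^4 - 2*x^3 - 2*x^2 + 2*x.
∫_{-1}^{1} of each monomial x^k gives [2/(k+1) if k even, 0 if k odd]. Integrating term-by-term (or equivalently evaluating the antiderivative F(x) = x^6/2 - x^5/5 - x^4/2 - 2*x^3/3 + x^2 at the endpoints):
  F(1) − F(−1) = 2/15 − (28/15) = -26/15.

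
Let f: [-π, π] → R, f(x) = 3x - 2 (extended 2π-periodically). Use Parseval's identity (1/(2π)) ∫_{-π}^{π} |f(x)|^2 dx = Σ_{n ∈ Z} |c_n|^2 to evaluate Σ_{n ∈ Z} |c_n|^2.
Σ |c_n|^2 = 3π^2 + 4

Expand and integrate term by term over [-π, π]:
  ∫ (3x)^2 dx = 9·(2π^3/3); ∫ 2·3·(-2)·x dx = 0 (odd integrand); ∫ (-2)^2 dx = 4·2π.
So (1/(2π)) ∫_{-π}^{π} (3x - 2)^2 dx = 9π^2/3 + 4 = 3π^2 + 4.
Parseval ⇒ Σ |c_n|^2 = 3π^2 + 4.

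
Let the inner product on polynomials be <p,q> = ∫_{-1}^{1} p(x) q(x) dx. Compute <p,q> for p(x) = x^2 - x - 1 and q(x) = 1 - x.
<p,q> = -2/3

Expand the product: p(x)·q(x) = -x^3 + 2*x^2 - 1.
∫_{-1}^{1} of each monomial x^k gives [2/(k+1) if k even, 0 if k odd]. Integrating term-by-term (or equivalently evaluating the antiderivative F(x) = -x^4/4 + 2*x^3/3 - x at the endpoints):
  F(1) − F(−1) = -7/12 − (1/12) = -2/3.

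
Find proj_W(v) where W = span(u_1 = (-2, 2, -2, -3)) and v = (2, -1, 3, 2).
proj_W(v) = (12/7, -12/7, 12/7, 18/7)

Set up U = [u_1 | ... | u_1] ∈ R^(4×1). The projector onto W = col(U) is P = U (U^T U)^(-1) U^T.
Compute U^T U =
  [21],
and U^T v = (-18).
Solve U^T U · c = U^T v for the coefficients: c = (-6/7). The projection is proj_W(v) = U c.
Check: (v - proj_W(v)) · u_1 = 0  (should be 0).
Result: proj_W(v) = (12/7, -12/7, 12/7, 18/7).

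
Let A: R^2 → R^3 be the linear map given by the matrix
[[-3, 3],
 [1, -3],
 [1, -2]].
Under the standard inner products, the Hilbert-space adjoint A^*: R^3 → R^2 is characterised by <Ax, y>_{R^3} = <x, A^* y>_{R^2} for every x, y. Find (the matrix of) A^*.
A^* = A^T =
[[-3, 1, 1],
 [3, -3, -2]]

For real matrices with standard dot products, the defining identity <Ax, y> = <x, A^* y> gives (Ax)^T y = x^T (A^*) y, i.e. x^T A^T y = x^T (A^*) y. Since this holds for all x, y, we must have A^* = A^T. Therefore
A^* =
[[-3, 1, 1],
 [3, -3, -2]].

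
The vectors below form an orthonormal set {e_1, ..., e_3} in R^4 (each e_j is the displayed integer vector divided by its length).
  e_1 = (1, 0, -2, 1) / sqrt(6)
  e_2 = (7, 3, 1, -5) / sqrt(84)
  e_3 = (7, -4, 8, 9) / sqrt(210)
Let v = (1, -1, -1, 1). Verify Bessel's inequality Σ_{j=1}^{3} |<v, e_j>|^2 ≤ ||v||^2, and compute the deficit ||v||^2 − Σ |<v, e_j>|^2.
Σ |<v, e_j>|^2 = 17/5; ||v||^2 = 4; deficit = 3/5

Write each e_j = u_j / sqrt(<u_j, u_j>) where u_j is the displayed integer vector. Then <v, e_j> = <v, u_j> / sqrt(<u_j, u_j>), so |<v, e_j>|^2 = <v, u_j>^2 / <u_j, u_j>.
Coefficients: <v, e_1> = 4/sqrt(6), <v, e_2> = -2/sqrt(84), <v, e_3> = 12/sqrt(210).
Square and sum: Σ |<v, e_j>|^2 = 17/5.
Compute ||v||^2 = v·v = 4.
Deficit = 4 − 17/5 = 3/5 ≥ 0, confirming Bessel's inequality. (The deficit equals ||v − Σ <v,e_j> e_j||^2, the squared distance from v to span{e_j}.)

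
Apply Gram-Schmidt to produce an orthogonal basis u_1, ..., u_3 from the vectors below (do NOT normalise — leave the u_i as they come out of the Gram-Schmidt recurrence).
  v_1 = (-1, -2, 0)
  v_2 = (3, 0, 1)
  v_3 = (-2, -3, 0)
Orthogonal basis:
  u_1 = (-1, -2, 0)
  u_2 = (12/5, -6/5, 1)
  u_3 = (-2/41, 1/41, 6/41)

Apply the Gram-Schmidt recurrence
  u_1 = v_1
  u_i = v_i − Σ_{j<i} ((v_i · u_j) / (u_j · u_j)) · u_j.

Step by step this gives:
  u_1 = (-1, -2, 0)
  u_2 = (12/5, -6/5, 1)
  u_3 = (-2/41, 1/41, 6/41)

Orthogonality check:
  u_2 · u_1 = 0 (should be 0)
  u_3 · u_1 = 0 (should be 0)
  u_3 · u_2 = 0 (should be 0)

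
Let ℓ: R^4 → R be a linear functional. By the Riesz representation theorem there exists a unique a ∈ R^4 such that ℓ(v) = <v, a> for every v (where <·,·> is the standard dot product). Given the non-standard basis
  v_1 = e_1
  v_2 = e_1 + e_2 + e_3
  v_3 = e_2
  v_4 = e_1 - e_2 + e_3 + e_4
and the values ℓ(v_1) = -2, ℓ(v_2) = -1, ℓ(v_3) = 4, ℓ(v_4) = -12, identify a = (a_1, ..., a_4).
a = (-2, 4, -3, -3)

Write a = (a_1, ..., a_4) in the standard basis. For each basis vector v_i, ℓ(v_i) = <v_i, a> is a linear equation in the a_j's. Collect the n equations into a matrix system V a = ℓ, where row i of V is v_i (expressed in the standard basis). Since V is invertible (lower-triangular with 1s on the diagonal, up to permutation), solve by back-substitution:
  V =
[[1, 0, 0, 0],
 [1, 1, 1, 0],
 [0, 1, 0, 0],
 [1, -1, 1, 1]]
  V a = (-2, -1, 4, -12)
Solving gives a = (-2, 4, -3, -3).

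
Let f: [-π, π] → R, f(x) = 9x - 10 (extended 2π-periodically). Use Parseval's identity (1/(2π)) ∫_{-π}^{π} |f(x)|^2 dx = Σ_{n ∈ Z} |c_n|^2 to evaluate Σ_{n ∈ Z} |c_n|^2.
Σ |c_n|^2 = 27π^2 + 100

Expand and integrate term by term over [-π, π]:
  ∫ (9x)^2 dx = 81·(2π^3/3); ∫ 2·9·(-10)·x dx = 0 (odd integrand); ∫ (-10)^2 dx = 100·2π.
So (1/(2π)) ∫_{-π}^{π} (9x - 10)^2 dx = 81π^2/3 + 100 = 27π^2 + 100.
Parseval ⇒ Σ |c_n|^2 = 27π^2 + 100.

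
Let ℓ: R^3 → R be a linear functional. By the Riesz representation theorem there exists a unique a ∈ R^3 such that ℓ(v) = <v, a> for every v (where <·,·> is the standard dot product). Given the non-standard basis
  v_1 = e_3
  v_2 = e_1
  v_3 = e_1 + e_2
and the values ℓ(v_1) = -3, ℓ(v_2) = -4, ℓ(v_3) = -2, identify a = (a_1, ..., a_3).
a = (-4, 2, -3)

Write a = (a_1, ..., a_3) in the standard basis. For each basis vector v_i, ℓ(v_i) = <v_i, a> is a linear equation in the a_j's. Collect the n equations into a matrix system V a = ℓ, where row i of V is v_i (expressed in the standard basis). Since V is invertible (lower-triangular with 1s on the diagonal, up to permutation), solve by back-substitution:
  V =
[[0, 0, 1],
 [1, 0, 0],
 [1, 1, 0]]
  V a = (-3, -4, -2)
Solving gives a = (-4, 2, -3).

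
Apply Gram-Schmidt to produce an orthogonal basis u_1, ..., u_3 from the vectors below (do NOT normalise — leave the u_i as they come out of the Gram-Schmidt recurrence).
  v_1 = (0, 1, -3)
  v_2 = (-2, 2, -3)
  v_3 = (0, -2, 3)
Orthogonal basis:
  u_1 = (0, 1, -3)
  u_2 = (-2, 9/10, 3/10)
  u_3 = (-18/49, -36/49, -12/49)

Apply the Gram-Schmidt recurrence
  u_1 = v_1
  u_i = v_i − Σ_{j<i} ((v_i · u_j) / (u_j · u_j)) · u_j.

Step by step this gives:
  u_1 = (0, 1, -3)
  u_2 = (-2, 9/10, 3/10)
  u_3 = (-18/49, -36/49, -12/49)

Orthogonality check:
  u_2 · u_1 = 0 (should be 0)
  u_3 · u_1 = 0 (should be 0)
  u_3 · u_2 = 0 (should be 0)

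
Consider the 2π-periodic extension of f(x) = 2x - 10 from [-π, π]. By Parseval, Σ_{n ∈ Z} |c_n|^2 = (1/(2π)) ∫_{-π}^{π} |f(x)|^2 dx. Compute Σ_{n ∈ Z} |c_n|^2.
Σ |c_n|^2 = 4π^2/3 + 100

Expand and integrate term by term over [-π, π]:
  ∫ (2x)^2 dx = 4·(2π^3/3); ∫ 2·2·(-10)·x dx = 0 (odd integrand); ∫ (-10)^2 dx = 100·2π.
So (1/(2π)) ∫_{-π}^{π} (2x - 10)^2 dx = 4π^2/3 + 100 = 4π^2/3 + 100.
Parseval ⇒ Σ |c_n|^2 = 4π^2/3 + 100.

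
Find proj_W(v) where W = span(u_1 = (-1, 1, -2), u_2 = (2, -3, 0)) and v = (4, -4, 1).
proj_W(v) = (170/53, -240/53, 60/53)

Set up U = [u_1 | ... | u_2] ∈ R^(3×2). The projector onto W = col(U) is P = U (U^T U)^(-1) U^T.
Compute U^T U =
  [6, -5]
  [-5, 13],
and U^T v = (-10, 20).
Solve U^T U · c = U^T v for the coefficients: c = (-30/53, 70/53). The projection is proj_W(v) = U c.
Check: (v - proj_W(v)) · u_1 = 0  (should be 0).
Check: (v - proj_W(v)) · u_2 = 0  (should be 0).
Result: proj_W(v) = (170/53, -240/53, 60/53).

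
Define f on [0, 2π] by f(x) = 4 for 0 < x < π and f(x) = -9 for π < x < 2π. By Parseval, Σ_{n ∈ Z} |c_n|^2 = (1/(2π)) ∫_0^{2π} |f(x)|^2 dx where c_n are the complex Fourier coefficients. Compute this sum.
Σ |c_n|^2 = 97/2

Parseval equates the L^2 energy of f (normalised by 1/(2π)) with the ℓ^2 sum of its Fourier coefficients: (1/(2π)) ∫_0^{2π} |f|^2 = Σ |c_n|^2.
Compute the left side: (1/(2π)) [∫_0^π 4^2 dx + ∫_π^{2π} (-9)^2 dx] = (1/(2π)) · (16π + 81π) = (16 + 81)/2 = 97/2.
So Σ_{n ∈ Z} |c_n|^2 = 97/2.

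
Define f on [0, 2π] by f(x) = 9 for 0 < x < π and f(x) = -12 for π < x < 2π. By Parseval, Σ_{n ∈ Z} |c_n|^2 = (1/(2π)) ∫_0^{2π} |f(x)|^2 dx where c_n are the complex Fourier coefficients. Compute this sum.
Σ |c_n|^2 = 225/2

Parseval equates the L^2 energy of f (normalised by 1/(2π)) with the ℓ^2 sum of its Fourier coefficients: (1/(2π)) ∫_0^{2π} |f|^2 = Σ |c_n|^2.
Compute the left side: (1/(2π)) [∫_0^π 9^2 dx + ∫_π^{2π} (-12)^2 dx] = (1/(2π)) · (81π + 144π) = (81 + 144)/2 = 225/2.
So Σ_{n ∈ Z} |c_n|^2 = 225/2.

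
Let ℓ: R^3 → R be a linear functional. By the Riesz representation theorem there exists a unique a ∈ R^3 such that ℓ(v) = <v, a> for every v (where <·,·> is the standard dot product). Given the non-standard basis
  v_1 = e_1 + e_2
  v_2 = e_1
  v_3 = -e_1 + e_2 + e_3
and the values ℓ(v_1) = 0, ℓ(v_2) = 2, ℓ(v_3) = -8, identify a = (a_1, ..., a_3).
a = (2, -2, -4)

Write a = (a_1, ..., a_3) in the standard basis. For each basis vector v_i, ℓ(v_i) = <v_i, a> is a linear equation in the a_j's. Collect the n equations into a matrix system V a = ℓ, where row i of V is v_i (expressed in the standard basis). Since V is invertible (lower-triangular with 1s on the diagonal, up to permutation), solve by back-substitution:
  V =
[[1, 1, 0],
 [1, 0, 0],
 [-1, 1, 1]]
  V a = (0, 2, -8)
Solving gives a = (2, -2, -4).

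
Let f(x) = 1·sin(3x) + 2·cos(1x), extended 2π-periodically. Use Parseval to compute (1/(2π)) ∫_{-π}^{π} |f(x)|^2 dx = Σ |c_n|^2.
Σ |c_n|^2 = 5/2

Expand |f|^2 and use orthogonality of {sin(nx), cos(mx)} on [-π, π]:
  ∫_{-π}^{π} sin(nx)^2 dx = π, ∫ cos(mx)^2 dx = π, and cross terms integrate to 0.
So ∫_{-π}^{π} f(x)^2 dx = 1^2 · π + 2^2 · π = (1 + 4)π.
Divide by 2π: (1 + 4)/2 = 5/2.
By Parseval, this equals Σ |c_n|^2.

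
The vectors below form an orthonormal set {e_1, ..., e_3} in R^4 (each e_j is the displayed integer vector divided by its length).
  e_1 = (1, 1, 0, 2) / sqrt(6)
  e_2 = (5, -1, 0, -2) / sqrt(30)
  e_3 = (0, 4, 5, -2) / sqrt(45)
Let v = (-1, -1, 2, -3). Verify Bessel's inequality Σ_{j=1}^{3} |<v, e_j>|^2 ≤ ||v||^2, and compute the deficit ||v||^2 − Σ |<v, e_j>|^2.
Σ |<v, e_j>|^2 = 14; ||v||^2 = 15; deficit = 1

Write each e_j = u_j / sqrt(<u_j, u_j>) where u_j is the displayed integer vector. Then <v, e_j> = <v, u_j> / sqrt(<u_j, u_j>), so |<v, e_j>|^2 = <v, u_j>^2 / <u_j, u_j>.
Coefficients: <v, e_1> = -8/sqrt(6), <v, e_2> = 2/sqrt(30), <v, e_3> = 12/sqrt(45).
Square and sum: Σ |<v, e_j>|^2 = 14.
Compute ||v||^2 = v·v = 15.
Deficit = 15 − 14 = 1 ≥ 0, confirming Bessel's inequality. (The deficit equals ||v − Σ <v,e_j> e_j||^2, the squared distance from v to span{e_j}.)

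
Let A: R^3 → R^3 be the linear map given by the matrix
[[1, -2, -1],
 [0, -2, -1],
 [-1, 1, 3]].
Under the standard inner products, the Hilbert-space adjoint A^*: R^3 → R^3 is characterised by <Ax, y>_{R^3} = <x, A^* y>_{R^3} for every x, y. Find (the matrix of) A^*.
A^* = A^T =
[[1, 0, -1],
 [-2, -2, 1],
 [-1, -1, 3]]

For real matrices with standard dot products, the defining identity <Ax, y> = <x, A^* y> gives (Ax)^T y = x^T (A^*) y, i.e. x^T A^T y = x^T (A^*) y. Since this holds for all x, y, we must have A^* = A^T. Therefore
A^* =
[[1, 0, -1],
 [-2, -2, 1],
 [-1, -1, 3]].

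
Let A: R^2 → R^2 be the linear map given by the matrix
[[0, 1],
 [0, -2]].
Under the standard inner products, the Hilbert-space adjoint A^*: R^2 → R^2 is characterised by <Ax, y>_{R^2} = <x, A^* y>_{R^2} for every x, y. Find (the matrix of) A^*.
A^* = A^T =
[[0, 0],
 [1, -2]]

For real matrices with standard dot products, the defining identity <Ax, y> = <x, A^* y> gives (Ax)^T y = x^T (A^*) y, i.e. x^T A^T y = x^T (A^*) y. Since this holds for all x, y, we must have A^* = A^T. Therefore
A^* =
[[0, 0],
 [1, -2]].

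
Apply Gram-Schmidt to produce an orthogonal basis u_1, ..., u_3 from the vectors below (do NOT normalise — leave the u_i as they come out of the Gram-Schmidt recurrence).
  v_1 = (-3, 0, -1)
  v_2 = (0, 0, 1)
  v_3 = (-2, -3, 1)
Orthogonal basis:
  u_1 = (-3, 0, -1)
  u_2 = (-3/10, 0, 9/10)
  u_3 = (0, -3, 0)

Apply the Gram-Schmidt recurrence
  u_1 = v_1
  u_i = v_i − Σ_{j<i} ((v_i · u_j) / (u_j · u_j)) · u_j.

Step by step this gives:
  u_1 = (-3, 0, -1)
  u_2 = (-3/10, 0, 9/10)
  u_3 = (0, -3, 0)

Orthogonality check:
  u_2 · u_1 = 0 (should be 0)
  u_3 · u_1 = 0 (should be 0)
  u_3 · u_2 = 0 (should be 0)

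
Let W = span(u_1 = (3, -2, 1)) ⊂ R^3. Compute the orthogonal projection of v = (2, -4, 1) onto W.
proj_W(v) = (45/14, -15/7, 15/14)

Set up U = [u_1 | ... | u_1] ∈ R^(3×1). The projector onto W = col(U) is P = U (U^T U)^(-1) U^T.
Compute U^T U =
  [14],
and U^T v = (15).
Solve U^T U · c = U^T v for the coefficients: c = (15/14). The projection is proj_W(v) = U c.
Check: (v - proj_W(v)) · u_1 = 0  (should be 0).
Result: proj_W(v) = (45/14, -15/7, 15/14).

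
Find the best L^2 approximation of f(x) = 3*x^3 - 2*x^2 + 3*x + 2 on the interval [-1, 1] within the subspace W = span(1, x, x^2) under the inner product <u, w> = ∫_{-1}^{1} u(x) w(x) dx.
g(x) = -2*x^2 + 24*x/5 + 2

The best approximation g ∈ W is the orthogonal projection of f onto W. Writing g = a_0 + a_1 x + a_2 x^2, the coefficients solve the normal equations G · a = b where
  G_{ij} = <φ_i, φ_j> and b_i = <f, φ_i>, with φ_0 = 1, φ_1 = x, φ_2 = x^2.
G =
  [2, 0, 2/3]
  [0, 2/3, 0]
  [2/3, 0, 2/5],
b = (8/3, 16/5, 8/15).
Solving gives a_0 = 2, a_1 = 24/5, a_2 = -2, so
  g(x) = -2*x^2 + 24*x/5 + 2.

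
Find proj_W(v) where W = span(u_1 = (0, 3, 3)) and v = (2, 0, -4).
proj_W(v) = (0, -2, -2)

Set up U = [u_1 | ... | u_1] ∈ R^(3×1). The projector onto W = col(U) is P = U (U^T U)^(-1) U^T.
Compute U^T U =
  [18],
and U^T v = (-12).
Solve U^T U · c = U^T v for the coefficients: c = (-2/3). The projection is proj_W(v) = U c.
Check: (v - proj_W(v)) · u_1 = 0  (should be 0).
Result: proj_W(v) = (0, -2, -2).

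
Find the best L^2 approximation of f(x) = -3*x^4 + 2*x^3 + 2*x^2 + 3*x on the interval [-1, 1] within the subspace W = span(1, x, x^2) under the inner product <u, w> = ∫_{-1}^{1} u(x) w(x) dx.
g(x) = -4*x^2/7 + 21*x/5 + 9/35

The best approximation g ∈ W is the orthogonal projection of f onto W. Writing g = a_0 + a_1 x + a_2 x^2, the coefficients solve the normal equations G · a = b where
  G_{ij} = <φ_i, φ_j> and b_i = <f, φ_i>, with φ_0 = 1, φ_1 = x, φ_2 = x^2.
G =
  [2, 0, 2/3]
  [0, 2/3, 0]
  [2/3, 0, 2/5],
b = (2/15, 14/5, -2/35).
Solving gives a_0 = 9/35, a_1 = 21/5, a_2 = -4/7, so
  g(x) = -4*x^2/7 + 21*x/5 + 9/35.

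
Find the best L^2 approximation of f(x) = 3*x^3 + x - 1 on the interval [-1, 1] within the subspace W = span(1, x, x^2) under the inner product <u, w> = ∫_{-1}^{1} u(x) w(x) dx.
g(x) = 14*x/5 - 1

The best approximation g ∈ W is the orthogonal projection of f onto W. Writing g = a_0 + a_1 x + a_2 x^2, the coefficients solve the normal equations G · a = b where
  G_{ij} = <φ_i, φ_j> and b_i = <f, φ_i>, with φ_0 = 1, φ_1 = x, φ_2 = x^2.
G =
  [2, 0, 2/3]
  [0, 2/3, 0]
  [2/3, 0, 2/5],
b = (-2, 28/15, -2/3).
Solving gives a_0 = -1, a_1 = 14/5, a_2 = 0, so
  g(x) = 14*x/5 - 1.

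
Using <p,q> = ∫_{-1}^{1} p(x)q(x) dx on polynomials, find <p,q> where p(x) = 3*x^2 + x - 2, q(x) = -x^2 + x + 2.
<p,q> = -16/5

Expand the product: p(x)·q(x) = -3*x^4 + 2*x^3 + 9*x^2 - 4.
∫_{-1}^{1} of each monomial x^k gives [2/(k+1) if k even, 0 if k odd]. Integrating term-by-term (or equivalently evaluating the antiderivative F(x) = -3*x^5/5 + x^4/2 + 3*x^3 - 4*x at the endpoints):
  F(1) − F(−1) = -11/10 − (21/10) = -16/5.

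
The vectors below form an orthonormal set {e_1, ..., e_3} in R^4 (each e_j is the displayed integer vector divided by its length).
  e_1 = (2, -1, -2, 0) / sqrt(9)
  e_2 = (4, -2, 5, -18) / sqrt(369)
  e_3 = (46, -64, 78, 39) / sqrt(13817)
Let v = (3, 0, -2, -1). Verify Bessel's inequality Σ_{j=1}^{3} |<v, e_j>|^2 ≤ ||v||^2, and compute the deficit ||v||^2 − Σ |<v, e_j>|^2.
Σ |<v, e_j>|^2 = 4189/337; ||v||^2 = 14; deficit = 529/337

Write each e_j = u_j / sqrt(<u_j, u_j>) where u_j is the displayed integer vector. Then <v, e_j> = <v, u_j> / sqrt(<u_j, u_j>), so |<v, e_j>|^2 = <v, u_j>^2 / <u_j, u_j>.
Coefficients: <v, e_1> = 10/sqrt(9), <v, e_2> = 20/sqrt(369), <v, e_3> = -57/sqrt(13817).
Square and sum: Σ |<v, e_j>|^2 = 4189/337.
Compute ||v||^2 = v·v = 14.
Deficit = 14 − 4189/337 = 529/337 ≥ 0, confirming Bessel's inequality. (The deficit equals ||v − Σ <v,e_j> e_j||^2, the squared distance from v to span{e_j}.)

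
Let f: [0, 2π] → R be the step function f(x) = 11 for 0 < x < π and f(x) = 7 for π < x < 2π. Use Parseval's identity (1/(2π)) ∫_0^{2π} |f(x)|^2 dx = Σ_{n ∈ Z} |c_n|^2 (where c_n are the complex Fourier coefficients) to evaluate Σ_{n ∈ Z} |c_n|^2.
Σ |c_n|^2 = 85

Parseval equates the L^2 energy of f (normalised by 1/(2π)) with the ℓ^2 sum of its Fourier coefficients: (1/(2π)) ∫_0^{2π} |f|^2 = Σ |c_n|^2.
Compute the left side: (1/(2π)) [∫_0^π 11^2 dx + ∫_π^{2π} 7^2 dx] = (1/(2π)) · (121π + 49π) = (121 + 49)/2 = 85.
So Σ_{n ∈ Z} |c_n|^2 = 85.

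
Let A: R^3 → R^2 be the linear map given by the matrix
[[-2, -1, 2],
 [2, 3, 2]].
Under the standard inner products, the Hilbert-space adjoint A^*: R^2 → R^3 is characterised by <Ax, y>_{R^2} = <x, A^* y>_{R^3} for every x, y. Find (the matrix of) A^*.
A^* = A^T =
[[-2, 2],
 [-1, 3],
 [2, 2]]

For real matrices with standard dot products, the defining identity <Ax, y> = <x, A^* y> gives (Ax)^T y = x^T (A^*) y, i.e. x^T A^T y = x^T (A^*) y. Since this holds for all x, y, we must have A^* = A^T. Therefore
A^* =
[[-2, 2],
 [-1, 3],
 [2, 2]].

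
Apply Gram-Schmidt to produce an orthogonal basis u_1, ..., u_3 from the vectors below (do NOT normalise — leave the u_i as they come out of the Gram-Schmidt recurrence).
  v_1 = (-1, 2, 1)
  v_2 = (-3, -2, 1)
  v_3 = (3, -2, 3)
Orthogonal basis:
  u_1 = (-1, 2, 1)
  u_2 = (-3, -2, 1)
  u_3 = (40/21, -20/21, 80/21)

Apply the Gram-Schmidt recurrence
  u_1 = v_1
  u_i = v_i − Σ_{j<i} ((v_i · u_j) / (u_j · u_j)) · u_j.

Step by step this gives:
  u_1 = (-1, 2, 1)
  u_2 = (-3, -2, 1)
  u_3 = (40/21, -20/21, 80/21)

Orthogonality check:
  u_2 · u_1 = 0 (should be 0)
  u_3 · u_1 = 0 (should be 0)
  u_3 · u_2 = 0 (should be 0)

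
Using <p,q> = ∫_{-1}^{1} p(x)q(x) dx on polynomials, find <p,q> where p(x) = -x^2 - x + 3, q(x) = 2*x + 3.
<p,q> = 44/3

Expand the product: p(x)·q(x) = -2*x^3 - 5*x^2 + 3*x + 9.
∫_{-1}^{1} of each monomial x^k gives [2/(k+1) if k even, 0 if k odd]. Integrating term-by-term (or equivalently evaluating the antiderivative F(x) = -x^4/2 - 5*x^3/3 + 3*x^2/2 + 9*x at the endpoints):
  F(1) − F(−1) = 25/3 − (-19/3) = 44/3.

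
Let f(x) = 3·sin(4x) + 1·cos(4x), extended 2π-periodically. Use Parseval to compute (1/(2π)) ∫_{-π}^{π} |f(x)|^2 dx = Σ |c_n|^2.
Σ |c_n|^2 = 5

Expand |f|^2 and use orthogonality of {sin(nx), cos(mx)} on [-π, π]:
  ∫_{-π}^{π} sin(nx)^2 dx = π, ∫ cos(mx)^2 dx = π, and cross terms integrate to 0.
So ∫_{-π}^{π} f(x)^2 dx = 3^2 · π + 1^2 · π = (9 + 1)π.
Divide by 2π: (9 + 1)/2 = 5.
By Parseval, this equals Σ |c_n|^2.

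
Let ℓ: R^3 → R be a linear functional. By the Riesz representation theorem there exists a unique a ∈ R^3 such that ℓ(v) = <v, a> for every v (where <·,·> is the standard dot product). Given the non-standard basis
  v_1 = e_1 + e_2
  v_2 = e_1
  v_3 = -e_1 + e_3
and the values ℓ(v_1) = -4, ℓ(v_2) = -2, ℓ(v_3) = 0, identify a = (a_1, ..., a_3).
a = (-2, -2, -2)

Write a = (a_1, ..., a_3) in the standard basis. For each basis vector v_i, ℓ(v_i) = <v_i, a> is a linear equation in the a_j's. Collect the n equations into a matrix system V a = ℓ, where row i of V is v_i (expressed in the standard basis). Since V is invertible (lower-triangular with 1s on the diagonal, up to permutation), solve by back-substitution:
  V =
[[1, 1, 0],
 [1, 0, 0],
 [-1, 0, 1]]
  V a = (-4, -2, 0)
Solving gives a = (-2, -2, -2).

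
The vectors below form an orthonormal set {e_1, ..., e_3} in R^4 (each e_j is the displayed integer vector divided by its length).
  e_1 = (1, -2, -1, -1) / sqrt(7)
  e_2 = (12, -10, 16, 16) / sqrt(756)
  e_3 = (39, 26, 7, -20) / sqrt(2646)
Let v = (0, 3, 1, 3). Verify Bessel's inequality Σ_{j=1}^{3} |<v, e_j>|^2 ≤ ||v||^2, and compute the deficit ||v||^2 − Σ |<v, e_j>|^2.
Σ |<v, e_j>|^2 = 1573/98; ||v||^2 = 19; deficit = 289/98

Write each e_j = u_j / sqrt(<u_j, u_j>) where u_j is the displayed integer vector. Then <v, e_j> = <v, u_j> / sqrt(<u_j, u_j>), so |<v, e_j>|^2 = <v, u_j>^2 / <u_j, u_j>.
Coefficients: <v, e_1> = -10/sqrt(7), <v, e_2> = 34/sqrt(756), <v, e_3> = 25/sqrt(2646).
Square and sum: Σ |<v, e_j>|^2 = 1573/98.
Compute ||v||^2 = v·v = 19.
Deficit = 19 − 1573/98 = 289/98 ≥ 0, confirming Bessel's inequality. (The deficit equals ||v − Σ <v,e_j> e_j||^2, the squared distance from v to span{e_j}.)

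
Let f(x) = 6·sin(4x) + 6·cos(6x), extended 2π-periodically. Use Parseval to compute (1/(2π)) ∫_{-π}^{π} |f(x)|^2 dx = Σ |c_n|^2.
Σ |c_n|^2 = 36

Expand |f|^2 and use orthogonality of {sin(nx), cos(mx)} on [-π, π]:
  ∫_{-π}^{π} sin(nx)^2 dx = π, ∫ cos(mx)^2 dx = π, and cross terms integrate to 0.
So ∫_{-π}^{π} f(x)^2 dx = 6^2 · π + 6^2 · π = (36 + 36)π.
Divide by 2π: (36 + 36)/2 = 36.
By Parseval, this equals Σ |c_n|^2.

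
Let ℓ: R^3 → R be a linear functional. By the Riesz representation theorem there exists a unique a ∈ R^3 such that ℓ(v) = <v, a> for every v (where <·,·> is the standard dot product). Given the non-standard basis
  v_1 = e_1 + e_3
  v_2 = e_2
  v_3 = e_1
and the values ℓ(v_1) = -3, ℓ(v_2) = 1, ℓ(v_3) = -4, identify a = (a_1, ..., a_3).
a = (-4, 1, 1)

Write a = (a_1, ..., a_3) in the standard basis. For each basis vector v_i, ℓ(v_i) = <v_i, a> is a linear equation in the a_j's. Collect the n equations into a matrix system V a = ℓ, where row i of V is v_i (expressed in the standard basis). Since V is invertible (lower-triangular with 1s on the diagonal, up to permutation), solve by back-substitution:
  V =
[[1, 0, 1],
 [0, 1, 0],
 [1, 0, 0]]
  V a = (-3, 1, -4)
Solving gives a = (-4, 1, 1).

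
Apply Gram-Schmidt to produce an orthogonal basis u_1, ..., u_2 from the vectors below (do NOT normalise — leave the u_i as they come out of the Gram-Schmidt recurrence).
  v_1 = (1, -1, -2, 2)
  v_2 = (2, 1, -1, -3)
Orthogonal basis:
  u_1 = (1, -1, -2, 2)
  u_2 = (23/10, 7/10, -8/5, -12/5)

Apply the Gram-Schmidt recurrence
  u_1 = v_1
  u_i = v_i − Σ_{j<i} ((v_i · u_j) / (u_j · u_j)) · u_j.

Step by step this gives:
  u_1 = (1, -1, -2, 2)
  u_2 = (23/10, 7/10, -8/5, -12/5)

Orthogonality check:
  u_2 · u_1 = 0 (should be 0)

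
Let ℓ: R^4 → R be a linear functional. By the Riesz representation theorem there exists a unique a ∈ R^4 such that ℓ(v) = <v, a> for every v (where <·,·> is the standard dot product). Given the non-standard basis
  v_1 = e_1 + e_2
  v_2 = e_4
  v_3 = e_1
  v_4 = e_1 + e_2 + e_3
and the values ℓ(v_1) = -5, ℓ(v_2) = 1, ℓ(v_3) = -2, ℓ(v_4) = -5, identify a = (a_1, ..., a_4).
a = (-2, -3, 0, 1)

Write a = (a_1, ..., a_4) in the standard basis. For each basis vector v_i, ℓ(v_i) = <v_i, a> is a linear equation in the a_j's. Collect the n equations into a matrix system V a = ℓ, where row i of V is v_i (expressed in the standard basis). Since V is invertible (lower-triangular with 1s on the diagonal, up to permutation), solve by back-substitution:
  V =
[[1, 1, 0, 0],
 [0, 0, 0, 1],
 [1, 0, 0, 0],
 [1, 1, 1, 0]]
  V a = (-5, 1, -2, -5)
Solving gives a = (-2, -3, 0, 1).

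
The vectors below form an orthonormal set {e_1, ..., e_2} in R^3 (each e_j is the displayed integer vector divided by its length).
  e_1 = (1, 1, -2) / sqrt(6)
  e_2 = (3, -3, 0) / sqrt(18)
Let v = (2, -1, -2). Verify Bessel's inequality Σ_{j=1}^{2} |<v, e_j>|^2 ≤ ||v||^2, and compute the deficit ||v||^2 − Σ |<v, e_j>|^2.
Σ |<v, e_j>|^2 = 26/3; ||v||^2 = 9; deficit = 1/3

Write each e_j = u_j / sqrt(<u_j, u_j>) where u_j is the displayed integer vector. Then <v, e_j> = <v, u_j> / sqrt(<u_j, u_j>), so |<v, e_j>|^2 = <v, u_j>^2 / <u_j, u_j>.
Coefficients: <v, e_1> = 5/sqrt(6), <v, e_2> = 9/sqrt(18).
Square and sum: Σ |<v, e_j>|^2 = 26/3.
Compute ||v||^2 = v·v = 9.
Deficit = 9 − 26/3 = 1/3 ≥ 0, confirming Bessel's inequality. (The deficit equals ||v − Σ <v,e_j> e_j||^2, the squared distance from v to span{e_j}.)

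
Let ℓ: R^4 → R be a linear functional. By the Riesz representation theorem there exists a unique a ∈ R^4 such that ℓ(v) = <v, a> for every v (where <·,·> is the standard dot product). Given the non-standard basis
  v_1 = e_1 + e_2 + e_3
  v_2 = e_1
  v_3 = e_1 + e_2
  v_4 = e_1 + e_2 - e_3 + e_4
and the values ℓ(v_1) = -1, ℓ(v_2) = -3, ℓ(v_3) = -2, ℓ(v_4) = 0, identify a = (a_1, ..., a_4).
a = (-3, 1, 1, 3)

Write a = (a_1, ..., a_4) in the standard basis. For each basis vector v_i, ℓ(v_i) = <v_i, a> is a linear equation in the a_j's. Collect the n equations into a matrix system V a = ℓ, where row i of V is v_i (expressed in the standard basis). Since V is invertible (lower-triangular with 1s on the diagonal, up to permutation), solve by back-substitution:
  V =
[[1, 1, 1, 0],
 [1, 0, 0, 0],
 [1, 1, 0, 0],
 [1, 1, -1, 1]]
  V a = (-1, -3, -2, 0)
Solving gives a = (-3, 1, 1, 3).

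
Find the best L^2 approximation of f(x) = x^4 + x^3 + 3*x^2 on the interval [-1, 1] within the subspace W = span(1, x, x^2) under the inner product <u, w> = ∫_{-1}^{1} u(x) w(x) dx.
g(x) = 27*x^2/7 + 3*x/5 - 3/35

The best approximation g ∈ W is the orthogonal projection of f onto W. Writing g = a_0 + a_1 x + a_2 x^2, the coefficients solve the normal equations G · a = b where
  G_{ij} = <φ_i, φ_j> and b_i = <f, φ_i>, with φ_0 = 1, φ_1 = x, φ_2 = x^2.
G =
  [2, 0, 2/3]
  [0, 2/3, 0]
  [2/3, 0, 2/5],
b = (12/5, 2/5, 52/35).
Solving gives a_0 = -3/35, a_1 = 3/5, a_2 = 27/7, so
  g(x) = 27*x^2/7 + 3*x/5 - 3/35.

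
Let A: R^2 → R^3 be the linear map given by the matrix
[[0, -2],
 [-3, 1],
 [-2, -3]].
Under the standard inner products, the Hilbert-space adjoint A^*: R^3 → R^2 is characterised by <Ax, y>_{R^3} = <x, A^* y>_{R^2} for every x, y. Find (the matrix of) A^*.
A^* = A^T =
[[0, -3, -2],
 [-2, 1, -3]]

For real matrices with standard dot products, the defining identity <Ax, y> = <x, A^* y> gives (Ax)^T y = x^T (A^*) y, i.e. x^T A^T y = x^T (A^*) y. Since this holds for all x, y, we must have A^* = A^T. Therefore
A^* =
[[0, -3, -2],
 [-2, 1, -3]].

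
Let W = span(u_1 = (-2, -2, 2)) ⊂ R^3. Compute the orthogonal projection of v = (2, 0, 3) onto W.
proj_W(v) = (-1/3, -1/3, 1/3)

Set up U = [u_1 | ... | u_1] ∈ R^(3×1). The projector onto W = col(U) is P = U (U^T U)^(-1) U^T.
Compute U^T U =
  [12],
and U^T v = (2).
Solve U^T U · c = U^T v for the coefficients: c = (1/6). The projection is proj_W(v) = U c.
Check: (v - proj_W(v)) · u_1 = 0  (should be 0).
Result: proj_W(v) = (-1/3, -1/3, 1/3).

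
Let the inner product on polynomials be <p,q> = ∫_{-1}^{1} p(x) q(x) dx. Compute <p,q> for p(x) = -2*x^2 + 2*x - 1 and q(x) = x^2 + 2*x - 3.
<p,q> = 56/5

Expand the product: p(x)·q(x) = -2*x^4 - 2*x^3 + 9*x^2 - 8*x + 3.
∫_{-1}^{1} of each monomial x^k gives [2/(k+1) if k even, 0 if k odd]. Integrating term-by-term (or equivalently evaluating the antiderivative F(x) = -2*x^5/5 - x^4/2 + 3*x^3 - 4*x^2 + 3*x at the endpoints):
  F(1) − F(−1) = 11/10 − (-101/10) = 56/5.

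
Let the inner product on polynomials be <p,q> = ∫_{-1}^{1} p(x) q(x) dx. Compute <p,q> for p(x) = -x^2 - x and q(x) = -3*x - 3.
<p,q> = 4

Expand the product: p(x)·q(x) = 3*x^3 + 6*x^2 + 3*x.
∫_{-1}^{1} of each monomial x^k gives [2/(k+1) if k even, 0 if k odd]. Integrating term-by-term (or equivalently evaluating the antiderivative F(x) = 3*x^4/4 + 2*x^3 + 3*x^2/2 at the endpoints):
  F(1) − F(−1) = 17/4 − (1/4) = 4.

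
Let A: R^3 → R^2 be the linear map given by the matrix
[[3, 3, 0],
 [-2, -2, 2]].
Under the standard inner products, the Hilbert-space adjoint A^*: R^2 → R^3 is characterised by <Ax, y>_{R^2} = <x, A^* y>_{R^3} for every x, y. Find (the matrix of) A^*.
A^* = A^T =
[[3, -2],
 [3, -2],
 [0, 2]]

For real matrices with standard dot products, the defining identity <Ax, y> = <x, A^* y> gives (Ax)^T y = x^T (A^*) y, i.e. x^T A^T y = x^T (A^*) y. Since this holds for all x, y, we must have A^* = A^T. Therefore
A^* =
[[3, -2],
 [3, -2],
 [0, 2]].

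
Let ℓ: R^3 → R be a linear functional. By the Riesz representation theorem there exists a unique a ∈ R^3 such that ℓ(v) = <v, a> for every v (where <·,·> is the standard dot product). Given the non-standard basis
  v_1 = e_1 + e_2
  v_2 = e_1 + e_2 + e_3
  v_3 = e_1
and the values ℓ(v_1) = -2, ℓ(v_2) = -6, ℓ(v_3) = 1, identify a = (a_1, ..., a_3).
a = (1, -3, -4)

Write a = (a_1, ..., a_3) in the standard basis. For each basis vector v_i, ℓ(v_i) = <v_i, a> is a linear equation in the a_j's. Collect the n equations into a matrix system V a = ℓ, where row i of V is v_i (expressed in the standard basis). Since V is invertible (lower-triangular with 1s on the diagonal, up to permutation), solve by back-substitution:
  V =
[[1, 1, 0],
 [1, 1, 1],
 [1, 0, 0]]
  V a = (-2, -6, 1)
Solving gives a = (1, -3, -4).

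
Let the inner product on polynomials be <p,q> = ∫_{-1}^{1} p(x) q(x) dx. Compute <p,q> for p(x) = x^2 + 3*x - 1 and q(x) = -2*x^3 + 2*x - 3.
<p,q> = 28/5

Expand the product: p(x)·q(x) = -2*x^5 - 6*x^4 + 4*x^3 + 3*x^2 - 11*x + 3.
∫_{-1}^{1} of each monomial x^k gives [2/(k+1) if k even, 0 if k odd]. Integrating term-by-term (or equivalently evaluating the antiderivative F(x) = -x^6/3 - 6*x^5/5 + x^4 + x^3 - 11*x^2/2 + 3*x at the endpoints):
  F(1) − F(−1) = -61/30 − (-229/30) = 28/5.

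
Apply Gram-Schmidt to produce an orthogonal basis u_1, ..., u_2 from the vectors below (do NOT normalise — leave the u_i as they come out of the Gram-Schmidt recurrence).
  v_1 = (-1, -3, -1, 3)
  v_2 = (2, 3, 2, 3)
Orthogonal basis:
  u_1 = (-1, -3, -1, 3)
  u_2 = (9/5, 12/5, 9/5, 18/5)

Apply the Gram-Schmidt recurrence
  u_1 = v_1
  u_i = v_i − Σ_{j<i} ((v_i · u_j) / (u_j · u_j)) · u_j.

Step by step this gives:
  u_1 = (-1, -3, -1, 3)
  u_2 = (9/5, 12/5, 9/5, 18/5)

Orthogonality check:
  u_2 · u_1 = 0 (should be 0)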